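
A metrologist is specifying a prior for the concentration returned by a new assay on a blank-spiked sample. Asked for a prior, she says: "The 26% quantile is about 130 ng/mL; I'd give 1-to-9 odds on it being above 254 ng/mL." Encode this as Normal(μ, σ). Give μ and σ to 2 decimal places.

The p-quantile of Normal(μ,σ) is μ + z_p·σ, with z_{0.26} = -0.6433 and z_{0.9} = 1.282.
Eliminate σ: μ = (z₂·x₁ − z₁·x₂)/(z₂ − z₁) = (1.282·130 − (-0.6433)·254)/1.925 = 171.44.
Then σ = (x₂ − x₁)/(z₂ − z₁) = (254 − 130)/1.925 = 64.42.

μ = 171.44, σ = 64.42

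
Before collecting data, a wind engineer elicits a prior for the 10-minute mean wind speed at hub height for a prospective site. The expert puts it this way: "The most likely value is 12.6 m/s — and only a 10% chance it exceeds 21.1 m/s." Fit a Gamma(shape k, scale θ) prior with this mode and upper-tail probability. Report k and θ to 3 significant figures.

k ≈ 8.11, θ ≈ 1.77

Gamma(k,θ) with k>1 has mode (k−1)θ, so θ = 12.6/(k−1).
Need P(X < 21.1) = 0.9 with θ tied to k this way. Start at k = 2, θ = 12.6: P(X<21.1) ≈ 0.499.
Too low — raise k to concentrate. Iterating converges to k ≈ 8.11.
Then θ = 12.6/(8.11−1) ≈ 1.77.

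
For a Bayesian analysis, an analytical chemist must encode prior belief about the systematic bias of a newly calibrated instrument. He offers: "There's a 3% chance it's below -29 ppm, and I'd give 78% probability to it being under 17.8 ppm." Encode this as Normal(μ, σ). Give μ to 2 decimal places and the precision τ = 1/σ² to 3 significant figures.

μ = 4.18, τ = 0.00321

For Normal(μ,σ), the p-quantile is μ + z_p·σ. Here z_{0.03} = -1.881, z_{0.78} = 0.7722.
So -29 = μ − 1.881σ and 17.8 = μ + 0.7722σ.
Subtracting: σ = (17.8 − -29)/(0.7722 − (-1.881)) = 17.64.
Then μ = -29 − (-1.881)·17.64 = 4.18.
Precision τ = 1/σ² = 1/17.64² = 0.00321.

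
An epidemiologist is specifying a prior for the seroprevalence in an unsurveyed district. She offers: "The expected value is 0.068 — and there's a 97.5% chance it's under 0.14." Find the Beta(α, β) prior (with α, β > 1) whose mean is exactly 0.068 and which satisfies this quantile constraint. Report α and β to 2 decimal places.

α ≈ 4.43, β ≈ 60.66

With mean 0.068 fixed, write α = 0.068s, β = 0.932s where s = α+β.
Need P(θ < 0.14) = 0.975 under Beta(0.068s, 0.932s). Normal approximation: (q−m)/√(m(1−m)/s) ≈ z_{0.975} = 1.96, so s ≈ 0.068·0.932·(1.96)²/(0.14−0.068)² = 47.0.
At s = 47.0: P(θ<0.14) ≈ 0.956. Adjusting to match 0.975 gives s ≈ 65.08.
So α = 0.068·65.08 ≈ 4.43, β = 0.932·65.08 ≈ 60.66.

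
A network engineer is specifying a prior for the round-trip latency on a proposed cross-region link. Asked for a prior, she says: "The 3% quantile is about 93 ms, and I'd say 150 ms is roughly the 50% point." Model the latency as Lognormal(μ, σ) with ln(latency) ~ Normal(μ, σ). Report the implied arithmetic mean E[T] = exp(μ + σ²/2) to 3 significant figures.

If T ~ Lognormal(μ,σ) then ln T ~ Normal(μ,σ), so the p-quantile of ln T is μ + z_p·σ.
ln(93) = 4.533 and ln(150) = 5.011; z_{0.03} = -1.881, z_{0.5} = 0.
σ = (5.011 − 4.533)/(0 − (-1.881)) = 0.254.
μ = 4.533 − (-1.881)·0.254 = 5.011.
E[T] = exp(μ + σ²/2) = exp(5.011 + 0.0323) = 155 ms.

E[T] ≈ 155 ms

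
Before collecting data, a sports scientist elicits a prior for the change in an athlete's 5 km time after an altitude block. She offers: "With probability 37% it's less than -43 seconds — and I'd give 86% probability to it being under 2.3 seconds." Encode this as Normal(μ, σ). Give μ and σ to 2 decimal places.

For Normal(μ,σ), the p-quantile is μ + z_p·σ. Here z_{0.37} = -0.3319, z_{0.86} = 1.08.
So -43 = μ − 0.3319σ and 2.3 = μ + 1.08σ.
Subtracting: σ = (2.3 − -43)/(1.08 − (-0.3319)) = 32.08.
Then μ = -43 − (-0.3319)·32.08 = -32.35.

μ = -32.35, σ = 32.08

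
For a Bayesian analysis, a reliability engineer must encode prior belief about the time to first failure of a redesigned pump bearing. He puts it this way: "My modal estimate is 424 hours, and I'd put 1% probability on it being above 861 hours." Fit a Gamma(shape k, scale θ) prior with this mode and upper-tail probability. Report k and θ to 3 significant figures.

k ≈ 10.8, θ ≈ 43.4

Gamma(k,θ) with k>1 has mode (k−1)θ, so θ = 424/(k−1).
Need P(X < 861) = 0.99 with θ tied to k this way. Start at k = 2, θ = 424: P(X<861) ≈ 0.602.
Too low — raise k to concentrate. Iterating converges to k ≈ 10.8.
Then θ = 424/(10.8−1) ≈ 43.4.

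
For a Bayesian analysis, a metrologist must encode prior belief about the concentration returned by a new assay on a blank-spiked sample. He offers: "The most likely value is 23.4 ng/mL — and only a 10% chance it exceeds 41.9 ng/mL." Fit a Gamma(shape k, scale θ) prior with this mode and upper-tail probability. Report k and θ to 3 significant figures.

Gamma(k,θ) with k>1 has mode (k−1)θ, so θ = 23.4/(k−1).
Need P(X < 41.9) = 0.9 with θ tied to k this way. Start at k = 2, θ = 23.4: P(X<41.9) ≈ 0.534.
Too low — raise k to concentrate. Iterating converges to k ≈ 6.61.
Then θ = 23.4/(6.61−1) ≈ 4.17.

k ≈ 6.61, θ ≈ 4.17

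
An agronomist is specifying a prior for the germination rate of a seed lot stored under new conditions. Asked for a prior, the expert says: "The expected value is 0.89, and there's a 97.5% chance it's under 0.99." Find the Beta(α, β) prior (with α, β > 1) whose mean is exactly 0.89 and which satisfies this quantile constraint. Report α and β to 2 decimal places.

With mean 0.89 fixed, write α = 0.89s, β = 0.11s where s = α+β.
Need P(θ < 0.99) = 0.975 under Beta(0.89s, 0.11s). Normal approximation: (q−m)/√(m(1−m)/s) ≈ z_{0.975} = 1.96, so s ≈ 0.89·0.11·(1.96)²/(0.99−0.89)² = 37.6.
At s = 37.6: P(θ<0.99) ≈ 1.000. Adjusting to match 0.975 gives s ≈ 14.66.
So α = 0.89·14.66 ≈ 13.05, β = 0.11·14.66 ≈ 1.61.

α ≈ 13.05, β ≈ 1.61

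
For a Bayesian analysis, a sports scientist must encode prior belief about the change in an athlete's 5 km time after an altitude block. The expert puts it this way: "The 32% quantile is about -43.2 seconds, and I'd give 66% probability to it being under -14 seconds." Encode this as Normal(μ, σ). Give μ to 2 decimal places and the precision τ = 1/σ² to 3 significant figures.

The p-quantile of Normal(μ,σ) is μ + z_p·σ, with z_{0.32} = -0.4677 and z_{0.66} = 0.4125.
Eliminate σ: μ = (z₂·x₁ − z₁·x₂)/(z₂ − z₁) = (0.4125·-43.2 − (-0.4677)·-14)/0.8802 = -27.68.
Then σ = (x₂ − x₁)/(z₂ − z₁) = (-14 − -43.2)/0.8802 = 33.18.
Precision τ = 1/σ² = 1/33.18² = 0.000909.

μ = -27.68, τ = 0.000909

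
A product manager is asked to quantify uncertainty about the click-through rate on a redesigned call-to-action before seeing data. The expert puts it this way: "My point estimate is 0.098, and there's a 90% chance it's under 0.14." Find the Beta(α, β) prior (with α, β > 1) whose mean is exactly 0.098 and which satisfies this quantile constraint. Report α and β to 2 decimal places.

With mean 0.098 fixed, write α = 0.098s, β = 0.902s where s = α+β.
Need P(θ < 0.14) = 0.9 under Beta(0.098s, 0.902s). Normal approximation: (q−m)/√(m(1−m)/s) ≈ z_{0.9} = 1.28, so s ≈ 0.098·0.902·(1.28)²/(0.14−0.098)² = 82.3.
At s = 82.3: P(θ<0.14) ≈ 0.893. Adjusting to match 0.9 gives s ≈ 88.10.
So α = 0.098·88.10 ≈ 8.63, β = 0.902·88.10 ≈ 79.46.

α ≈ 8.63, β ≈ 79.46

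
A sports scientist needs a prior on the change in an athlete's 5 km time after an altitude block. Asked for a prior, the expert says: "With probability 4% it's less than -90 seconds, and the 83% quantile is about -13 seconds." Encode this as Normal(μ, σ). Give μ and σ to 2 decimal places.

The p-quantile of Normal(μ,σ) is μ + z_p·σ, with z_{0.04} = -1.751 and z_{0.83} = 0.9542.
Eliminate σ: μ = (z₂·x₁ − z₁·x₂)/(z₂ − z₁) = (0.9542·-90 − (-1.751)·-13)/2.705 = -40.16.
Then σ = (x₂ − x₁)/(z₂ − z₁) = (-13 − -90)/2.705 = 28.47.

μ = -40.16, σ = 28.47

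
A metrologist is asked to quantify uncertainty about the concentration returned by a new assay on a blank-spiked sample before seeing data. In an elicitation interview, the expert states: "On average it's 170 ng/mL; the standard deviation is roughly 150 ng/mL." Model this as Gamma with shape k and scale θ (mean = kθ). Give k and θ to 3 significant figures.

For Gamma(k, scale θ): mean = kθ, variance = kθ², so CV = 1/√k.
CV = SD/mean = 150/170 = 0.8824, hence k = 1/CV² = 1.28.
Then θ = mean/k = 170/1.28 = 132.

k ≈ 1.28, θ ≈ 132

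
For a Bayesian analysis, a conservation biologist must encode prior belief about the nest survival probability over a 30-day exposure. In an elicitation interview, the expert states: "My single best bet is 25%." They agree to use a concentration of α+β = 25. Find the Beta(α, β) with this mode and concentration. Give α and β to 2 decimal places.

For α,β > 1 the Beta mode is (α−1)/(α+β−2). With α+β = 25, the mode is (α−1)/23.
Set (α−1)/23 = 0.25 → α = 1 + 0.25·23 = 6.75.
β = 25 − α = 18.25.

α = 6.75, β = 18.25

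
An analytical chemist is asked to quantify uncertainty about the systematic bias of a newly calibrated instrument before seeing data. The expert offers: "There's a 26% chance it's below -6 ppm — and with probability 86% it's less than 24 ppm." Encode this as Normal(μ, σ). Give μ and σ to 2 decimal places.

μ = 5.20, σ = 17.40

The p-quantile of Normal(μ,σ) is μ + z_p·σ, with z_{0.26} = -0.6433 and z_{0.86} = 1.08.
Eliminate σ: μ = (z₂·x₁ − z₁·x₂)/(z₂ − z₁) = (1.08·-6 − (-0.6433)·24)/1.724 = 5.20.
Then σ = (x₂ − x₁)/(z₂ − z₁) = (24 − -6)/1.724 = 17.40.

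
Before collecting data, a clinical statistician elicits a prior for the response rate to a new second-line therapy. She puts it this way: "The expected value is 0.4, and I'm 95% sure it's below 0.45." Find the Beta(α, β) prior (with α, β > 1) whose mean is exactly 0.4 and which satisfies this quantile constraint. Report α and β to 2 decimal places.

With mean 0.4 fixed, write α = 0.4s, β = 0.6s where s = α+β.
Need P(θ < 0.45) = 0.95 under Beta(0.4s, 0.6s). Normal approximation: (q−m)/√(m(1−m)/s) ≈ z_{0.95} = 1.64, so s ≈ 0.4·0.6·(1.64)²/(0.45−0.4)² = 259.7.
At s = 259.7: P(θ<0.45) ≈ 0.949. Adjusting to match 0.95 gives s ≈ 263.39.
So α = 0.4·263.39 ≈ 105.36, β = 0.6·263.39 ≈ 158.03.

α ≈ 105.36, β ≈ 158.03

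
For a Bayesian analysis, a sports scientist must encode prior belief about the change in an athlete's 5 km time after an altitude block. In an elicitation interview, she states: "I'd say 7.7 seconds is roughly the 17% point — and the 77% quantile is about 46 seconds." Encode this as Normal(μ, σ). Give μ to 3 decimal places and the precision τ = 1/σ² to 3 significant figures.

The p-quantile of Normal(μ,σ) is μ + z_p·σ, with z_{0.17} = -0.9542 and z_{0.77} = 0.7388.
Eliminate σ: μ = (z₂·x₁ − z₁·x₂)/(z₂ − z₁) = (0.7388·7.7 − (-0.9542)·46)/1.693 = 29.286.
Then σ = (x₂ − x₁)/(z₂ − z₁) = (46 − 7.7)/1.693 = 22.622.
Precision τ = 1/σ² = 1/22.62² = 0.00195.

μ = 29.286, τ = 0.00195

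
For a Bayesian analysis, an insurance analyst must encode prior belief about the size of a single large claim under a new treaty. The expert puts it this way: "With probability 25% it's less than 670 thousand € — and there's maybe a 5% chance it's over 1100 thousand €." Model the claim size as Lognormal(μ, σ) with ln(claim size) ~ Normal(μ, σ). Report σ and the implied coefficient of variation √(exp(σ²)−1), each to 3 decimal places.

σ ≈ 0.214, CV ≈ 0.216

If T ~ Lognormal(μ,σ) then ln T ~ Normal(μ,σ), so the p-quantile of ln T is μ + z_p·σ.
ln(670) = 6.507 and ln(1100) = 7.003; z_{0.25} = -0.6745, z_{0.95} = 1.645.
σ = (7.003 − 6.507)/(1.645 − (-0.6745)) = 0.214.
μ = 6.507 − (-0.6745)·0.214 = 6.651.
CV = √(exp(σ²)−1) = √(exp(0.0457)−1) = 0.216.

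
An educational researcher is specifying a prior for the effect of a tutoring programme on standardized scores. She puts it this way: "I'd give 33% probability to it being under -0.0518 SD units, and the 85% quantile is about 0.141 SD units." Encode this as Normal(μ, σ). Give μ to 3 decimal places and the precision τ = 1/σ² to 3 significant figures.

μ = 0.006, τ = 58.6

The p-quantile of Normal(μ,σ) is μ + z_p·σ, with z_{0.33} = -0.4399 and z_{0.85} = 1.036.
Eliminate σ: μ = (z₂·x₁ − z₁·x₂)/(z₂ − z₁) = (1.036·-0.0518 − (-0.4399)·0.141)/1.476 = 0.006.
Then σ = (x₂ − x₁)/(z₂ − z₁) = (0.141 − -0.0518)/1.476 = 0.131.
Precision τ = 1/σ² = 1/0.1306² = 58.6.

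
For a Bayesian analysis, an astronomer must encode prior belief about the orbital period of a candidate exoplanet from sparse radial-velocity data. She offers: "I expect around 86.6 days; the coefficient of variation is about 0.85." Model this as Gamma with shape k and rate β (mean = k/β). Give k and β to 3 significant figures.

k ≈ 1.38, β ≈ 0.016

For Gamma(k, rate β): mean = k/β, variance = k/β², so CV = 1/√k.
CV = 0.85, hence k = 1/CV² = 1.38.
Then β = k/mean = 1.38/86.6 = 0.016.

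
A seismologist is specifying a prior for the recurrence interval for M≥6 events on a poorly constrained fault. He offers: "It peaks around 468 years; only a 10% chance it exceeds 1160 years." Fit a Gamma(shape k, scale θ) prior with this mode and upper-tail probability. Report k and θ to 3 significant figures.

k ≈ 3.33, θ ≈ 201

Gamma(k,θ) with k>1 has mode (k−1)θ, so θ = 468/(k−1).
Need P(X < 1160) = 0.9 with θ tied to k this way. Start at k = 2, θ = 468: P(X<1160) ≈ 0.708.
Too low — raise k to concentrate. Iterating converges to k ≈ 3.33.
Then θ = 468/(3.33−1) ≈ 201.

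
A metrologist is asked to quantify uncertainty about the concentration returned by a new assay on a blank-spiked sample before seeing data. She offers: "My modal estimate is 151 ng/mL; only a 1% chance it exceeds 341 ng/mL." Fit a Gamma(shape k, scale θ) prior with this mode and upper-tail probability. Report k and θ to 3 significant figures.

k ≈ 8.23, θ ≈ 20.9

Gamma(k,θ) with k>1 has mode (k−1)θ, so θ = 151/(k−1).
Need P(X < 341) = 0.99 with θ tied to k this way. Start at k = 2, θ = 151: P(X<341) ≈ 0.659.
Too low — raise k to concentrate. Iterating converges to k ≈ 8.23.
Then θ = 151/(8.23−1) ≈ 20.9.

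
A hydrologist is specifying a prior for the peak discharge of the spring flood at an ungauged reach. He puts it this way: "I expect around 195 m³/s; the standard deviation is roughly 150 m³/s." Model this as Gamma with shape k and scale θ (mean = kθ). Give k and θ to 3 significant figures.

For Gamma(k, scale θ): mean = kθ, variance = kθ², so CV = 1/√k.
CV = SD/mean = 150/195 = 0.7692, hence k = 1/CV² = 1.69.
Then θ = mean/k = 195/1.69 = 115.

k ≈ 1.69, θ ≈ 115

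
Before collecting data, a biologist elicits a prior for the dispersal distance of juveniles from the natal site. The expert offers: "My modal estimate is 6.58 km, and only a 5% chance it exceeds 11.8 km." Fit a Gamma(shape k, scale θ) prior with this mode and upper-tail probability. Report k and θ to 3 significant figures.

k ≈ 9.17, θ ≈ 0.805

Gamma(k,θ) with k>1 has mode (k−1)θ, so θ = 6.58/(k−1).
Need P(X < 11.8) = 0.95 with θ tied to k this way. Start at k = 2, θ = 6.58: P(X<11.8) ≈ 0.535.
Too low — raise k to concentrate. Iterating converges to k ≈ 9.17.
Then θ = 6.58/(9.17−1) ≈ 0.805.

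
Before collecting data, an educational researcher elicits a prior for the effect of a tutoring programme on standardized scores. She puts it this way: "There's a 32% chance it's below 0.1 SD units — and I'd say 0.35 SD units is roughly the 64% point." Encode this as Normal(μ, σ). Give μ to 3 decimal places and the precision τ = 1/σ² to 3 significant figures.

μ = 0.242, τ = 10.9

For Normal(μ,σ), the p-quantile is μ + z_p·σ. Here z_{0.32} = -0.4677, z_{0.64} = 0.3585.
So 0.1 = μ − 0.4677σ and 0.35 = μ + 0.3585σ.
Subtracting: σ = (0.35 − 0.1)/(0.3585 − (-0.4677)) = 0.303.
Then μ = 0.1 − (-0.4677)·0.303 = 0.242.
Precision τ = 1/σ² = 1/0.3026² = 10.9.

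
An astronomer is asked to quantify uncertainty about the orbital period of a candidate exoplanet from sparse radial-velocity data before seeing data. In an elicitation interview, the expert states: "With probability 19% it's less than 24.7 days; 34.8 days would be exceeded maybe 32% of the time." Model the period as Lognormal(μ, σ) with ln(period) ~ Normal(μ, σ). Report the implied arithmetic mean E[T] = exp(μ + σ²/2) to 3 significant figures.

If T ~ Lognormal(μ,σ) then ln T ~ Normal(μ,σ), so the p-quantile of ln T is μ + z_p·σ.
ln(24.7) = 3.207 and ln(34.8) = 3.55; z_{0.19} = -0.8779, z_{0.68} = 0.4677.
σ = (3.55 − 3.207)/(0.4677 − (-0.8779)) = 0.255.
μ = 3.207 − (-0.8779)·0.255 = 3.430.
E[T] = exp(μ + σ²/2) = exp(3.430 + 0.0325) = 31.9 days.

E[T] ≈ 31.9 days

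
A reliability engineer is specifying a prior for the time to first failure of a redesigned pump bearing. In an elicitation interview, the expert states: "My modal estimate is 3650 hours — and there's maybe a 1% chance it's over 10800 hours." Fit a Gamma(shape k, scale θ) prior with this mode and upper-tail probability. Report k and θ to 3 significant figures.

k ≈ 4.84, θ ≈ 951

Gamma(k,θ) with k>1 has mode (k−1)θ, so θ = 3650/(k−1).
Need P(X < 10800) = 0.99 with θ tied to k this way. Start at k = 2, θ = 3650: P(X<10800) ≈ 0.795.
Too low — raise k to concentrate. Iterating converges to k ≈ 4.84.
Then θ = 3650/(4.84−1) ≈ 951.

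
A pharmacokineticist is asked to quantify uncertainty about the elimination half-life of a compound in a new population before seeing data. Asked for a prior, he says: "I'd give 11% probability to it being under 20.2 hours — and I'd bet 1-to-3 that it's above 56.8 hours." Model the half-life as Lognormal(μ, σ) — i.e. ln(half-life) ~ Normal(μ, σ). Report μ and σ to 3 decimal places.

μ ≈ 3.673, σ ≈ 0.544

If T ~ Lognormal(μ,σ) then ln T ~ Normal(μ,σ), so the p-quantile of ln T is μ + z_p·σ.
ln(20.2) = 3.006 and ln(56.8) = 4.04; z_{0.11} = -1.227, z_{0.75} = 0.6745.
σ = (4.04 − 3.006)/(0.6745 − (-1.227)) = 0.544.
μ = 3.006 − (-1.227)·0.544 = 3.673.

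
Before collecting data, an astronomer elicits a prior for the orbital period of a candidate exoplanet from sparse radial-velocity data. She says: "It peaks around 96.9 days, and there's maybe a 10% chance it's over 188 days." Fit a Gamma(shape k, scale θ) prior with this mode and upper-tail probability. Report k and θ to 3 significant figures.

Gamma(k,θ) with k>1 has mode (k−1)θ, so θ = 96.9/(k−1).
Need P(X < 188) = 0.9 with θ tied to k this way. Start at k = 2, θ = 96.9: P(X<188) ≈ 0.578.
Too low — raise k to concentrate. Iterating converges to k ≈ 5.36.
Then θ = 96.9/(5.36−1) ≈ 22.2.

k ≈ 5.36, θ ≈ 22.2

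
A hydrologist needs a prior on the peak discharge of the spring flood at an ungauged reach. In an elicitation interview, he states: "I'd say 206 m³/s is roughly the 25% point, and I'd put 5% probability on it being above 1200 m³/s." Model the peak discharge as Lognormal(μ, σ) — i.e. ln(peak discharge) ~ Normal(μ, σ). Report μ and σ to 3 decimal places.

μ ≈ 5.840, σ ≈ 0.760

If T ~ Lognormal(μ,σ) then ln T ~ Normal(μ,σ), so the p-quantile of ln T is μ + z_p·σ.
ln(206) = 5.328 and ln(1200) = 7.09; z_{0.25} = -0.6745, z_{0.95} = 1.645.
σ = (7.09 − 5.328)/(1.645 − (-0.6745)) = 0.760.
μ = 5.328 − (-0.6745)·0.760 = 5.840.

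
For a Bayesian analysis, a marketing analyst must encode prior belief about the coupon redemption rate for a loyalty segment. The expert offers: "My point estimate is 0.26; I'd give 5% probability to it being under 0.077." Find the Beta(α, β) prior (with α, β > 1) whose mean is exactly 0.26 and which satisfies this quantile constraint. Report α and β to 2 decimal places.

α ≈ 2.76, β ≈ 7.85

With mean 0.26 fixed, write α = 0.26s, β = 0.74s where s = α+β.
Need P(θ < 0.077) = 0.05 under Beta(0.26s, 0.74s). Normal approximation: (q−m)/√(m(1−m)/s) ≈ z_{0.05} = -1.64, so s ≈ 0.26·0.74·(-1.64)²/(0.077−0.26)² = 15.5.
At s = 15.5: P(θ<0.077) ≈ 0.020. Adjusting to match 0.05 gives s ≈ 10.61.
So α = 0.26·10.61 ≈ 2.76, β = 0.74·10.61 ≈ 7.85.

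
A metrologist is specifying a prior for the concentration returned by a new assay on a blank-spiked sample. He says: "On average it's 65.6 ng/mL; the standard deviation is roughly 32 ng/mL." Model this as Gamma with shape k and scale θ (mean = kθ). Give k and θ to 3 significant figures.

For Gamma(k, scale θ): mean = kθ, variance = kθ², so CV = 1/√k.
CV = SD/mean = 32/65.6 = 0.4878, hence k = 1/CV² = 4.2.
Then θ = mean/k = 65.6/4.2 = 15.6.

k ≈ 4.2, θ ≈ 15.6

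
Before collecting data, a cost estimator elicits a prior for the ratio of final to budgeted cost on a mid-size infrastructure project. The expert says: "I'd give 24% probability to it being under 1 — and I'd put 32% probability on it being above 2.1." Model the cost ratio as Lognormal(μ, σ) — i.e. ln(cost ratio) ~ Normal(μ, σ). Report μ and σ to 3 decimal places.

If T ~ Lognormal(μ,σ) then ln T ~ Normal(μ,σ), so the p-quantile of ln T is μ + z_p·σ.
ln(1) = 0 and ln(2.1) = 0.7419; z_{0.24} = -0.7063, z_{0.68} = 0.4677.
σ = (0.7419 − 0)/(0.4677 − (-0.7063)) = 0.632.
μ = 0 − (-0.7063)·0.632 = 0.446.

μ ≈ 0.446, σ ≈ 0.632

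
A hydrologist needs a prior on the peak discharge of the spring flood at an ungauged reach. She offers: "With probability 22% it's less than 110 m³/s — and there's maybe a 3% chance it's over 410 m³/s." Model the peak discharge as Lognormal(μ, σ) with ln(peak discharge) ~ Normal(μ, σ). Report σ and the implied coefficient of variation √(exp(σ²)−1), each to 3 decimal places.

σ ≈ 0.496, CV ≈ 0.528

If T ~ Lognormal(μ,σ) then ln T ~ Normal(μ,σ), so the p-quantile of ln T is μ + z_p·σ.
ln(110) = 4.7 and ln(410) = 6.016; z_{0.22} = -0.7722, z_{0.97} = 1.881.
σ = (6.016 − 4.7)/(1.881 − (-0.7722)) = 0.496.
μ = 4.7 − (-0.7722)·0.496 = 5.083.
CV = √(exp(σ²)−1) = √(exp(0.2459)−1) = 0.528.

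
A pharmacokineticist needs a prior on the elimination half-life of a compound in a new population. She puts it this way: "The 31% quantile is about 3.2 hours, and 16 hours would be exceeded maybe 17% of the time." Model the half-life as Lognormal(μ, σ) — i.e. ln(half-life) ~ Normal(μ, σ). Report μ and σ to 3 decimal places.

μ ≈ 1.714, σ ≈ 1.110

If T ~ Lognormal(μ,σ) then ln T ~ Normal(μ,σ), so the p-quantile of ln T is μ + z_p·σ.
ln(3.2) = 1.163 and ln(16) = 2.773; z_{0.31} = -0.4959, z_{0.83} = 0.9542.
σ = (2.773 − 1.163)/(0.9542 − (-0.4959)) = 1.110.
μ = 1.163 − (-0.4959)·1.110 = 1.714.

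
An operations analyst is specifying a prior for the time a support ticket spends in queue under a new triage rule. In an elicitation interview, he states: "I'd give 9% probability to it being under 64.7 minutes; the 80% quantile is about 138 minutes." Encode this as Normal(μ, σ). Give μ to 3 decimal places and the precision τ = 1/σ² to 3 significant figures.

μ = 109.732, τ = 0.000886

The p-quantile of Normal(μ,σ) is μ + z_p·σ, with z_{0.09} = -1.341 and z_{0.8} = 0.8416.
Eliminate σ: μ = (z₂·x₁ − z₁·x₂)/(z₂ − z₁) = (0.8416·64.7 − (-1.341)·138)/2.182 = 109.732.
Then σ = (x₂ − x₁)/(z₂ − z₁) = (138 − 64.7)/2.182 = 33.587.
Precision τ = 1/σ² = 1/33.59² = 0.000886.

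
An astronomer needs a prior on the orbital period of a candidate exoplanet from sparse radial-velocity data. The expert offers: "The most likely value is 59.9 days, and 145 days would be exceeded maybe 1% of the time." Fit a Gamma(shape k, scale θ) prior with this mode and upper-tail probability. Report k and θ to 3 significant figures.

Gamma(k,θ) with k>1 has mode (k−1)θ, so θ = 59.9/(k−1).
Need P(X < 145) = 0.99 with θ tied to k this way. Start at k = 2, θ = 59.9: P(X<145) ≈ 0.696.
Too low — raise k to concentrate. Iterating converges to k ≈ 7.05.
Then θ = 59.9/(7.05−1) ≈ 9.9.

k ≈ 7.05, θ ≈ 9.9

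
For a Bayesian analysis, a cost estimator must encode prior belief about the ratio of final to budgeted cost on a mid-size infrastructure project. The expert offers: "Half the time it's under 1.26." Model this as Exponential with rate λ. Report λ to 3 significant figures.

Exponential median = ln 2 / λ, so λ = ln 2 / 1.26 = 0.55.

λ ≈ 0.55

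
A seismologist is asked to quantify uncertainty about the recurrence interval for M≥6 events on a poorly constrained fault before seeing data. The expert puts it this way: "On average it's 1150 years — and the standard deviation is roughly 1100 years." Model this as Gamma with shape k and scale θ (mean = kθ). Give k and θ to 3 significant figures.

For Gamma(k, scale θ): mean = kθ, variance = kθ², so CV = 1/√k.
CV = SD/mean = 1100/1150 = 0.9565, hence k = 1/CV² = 1.09.
Then θ = mean/k = 1150/1.09 = 1050.

k ≈ 1.09, θ ≈ 1050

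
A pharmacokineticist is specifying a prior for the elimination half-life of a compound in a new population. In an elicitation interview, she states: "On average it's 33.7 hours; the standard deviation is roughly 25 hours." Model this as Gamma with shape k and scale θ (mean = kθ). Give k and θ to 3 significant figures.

k ≈ 1.82, θ ≈ 18.5

For Gamma(k, scale θ): mean = kθ, variance = kθ², so CV = 1/√k.
CV = SD/mean = 25/33.7 = 0.7418, hence k = 1/CV² = 1.82.
Then θ = mean/k = 33.7/1.82 = 18.5.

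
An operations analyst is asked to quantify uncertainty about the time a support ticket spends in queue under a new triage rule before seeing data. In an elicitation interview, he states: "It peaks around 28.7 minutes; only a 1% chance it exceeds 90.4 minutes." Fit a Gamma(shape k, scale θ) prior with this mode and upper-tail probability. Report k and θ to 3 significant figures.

k ≈ 4.38, θ ≈ 8.49

Gamma(k,θ) with k>1 has mode (k−1)θ, so θ = 28.7/(k−1).
Need P(X < 90.4) = 0.99 with θ tied to k this way. Start at k = 2, θ = 28.7: P(X<90.4) ≈ 0.822.
Too low — raise k to concentrate. Iterating converges to k ≈ 4.38.
Then θ = 28.7/(4.38−1) ≈ 8.49.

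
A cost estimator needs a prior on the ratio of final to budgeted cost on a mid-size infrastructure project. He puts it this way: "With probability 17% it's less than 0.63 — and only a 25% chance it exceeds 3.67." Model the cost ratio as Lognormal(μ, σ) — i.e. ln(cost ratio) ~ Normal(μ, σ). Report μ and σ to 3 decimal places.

μ ≈ 0.570, σ ≈ 1.082

If T ~ Lognormal(μ,σ) then ln T ~ Normal(μ,σ), so the p-quantile of ln T is μ + z_p·σ.
ln(0.63) = -0.462 and ln(3.67) = 1.3; z_{0.17} = -0.9542, z_{0.75} = 0.6745.
σ = (1.3 − -0.462)/(0.6745 − (-0.9542)) = 1.082.
μ = -0.462 − (-0.9542)·1.082 = 0.570.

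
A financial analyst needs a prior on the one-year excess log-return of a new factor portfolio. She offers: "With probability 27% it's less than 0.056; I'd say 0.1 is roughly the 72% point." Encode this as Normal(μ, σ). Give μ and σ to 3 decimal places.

μ = 0.079, σ = 0.037

The p-quantile of Normal(μ,σ) is μ + z_p·σ, with z_{0.27} = -0.6128 and z_{0.72} = 0.5828.
Eliminate σ: μ = (z₂·x₁ − z₁·x₂)/(z₂ − z₁) = (0.5828·0.056 − (-0.6128)·0.1)/1.196 = 0.079.
Then σ = (x₂ − x₁)/(z₂ − z₁) = (0.1 − 0.056)/1.196 = 0.037.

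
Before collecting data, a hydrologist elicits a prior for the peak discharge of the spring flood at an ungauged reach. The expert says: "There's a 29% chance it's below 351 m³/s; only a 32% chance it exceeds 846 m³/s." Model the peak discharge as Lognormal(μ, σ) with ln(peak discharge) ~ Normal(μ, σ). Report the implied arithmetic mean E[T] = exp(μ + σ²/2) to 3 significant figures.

If T ~ Lognormal(μ,σ) then ln T ~ Normal(μ,σ), so the p-quantile of ln T is μ + z_p·σ.
ln(351) = 5.861 and ln(846) = 6.741; z_{0.29} = -0.5534, z_{0.68} = 0.4677.
σ = (6.741 − 5.861)/(0.4677 − (-0.5534)) = 0.862.
μ = 5.861 − (-0.5534)·0.862 = 6.338.
E[T] = exp(μ + σ²/2) = exp(6.338 + 0.3711) = 820 m³/s.

E[T] ≈ 820 m³/s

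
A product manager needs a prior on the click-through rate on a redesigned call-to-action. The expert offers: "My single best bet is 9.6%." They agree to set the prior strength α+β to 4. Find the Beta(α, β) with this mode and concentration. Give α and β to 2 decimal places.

α = 1.19, β = 2.81

For α,β > 1 the Beta mode is (α−1)/(α+β−2). With α+β = 4, the mode is (α−1)/2.
Set (α−1)/2 = 0.096 → α = 1 + 0.096·2 = 1.19.
β = 4 − α = 2.81.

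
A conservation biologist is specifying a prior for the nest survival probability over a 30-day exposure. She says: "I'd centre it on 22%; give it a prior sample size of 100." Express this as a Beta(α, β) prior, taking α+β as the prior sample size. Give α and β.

Under the effective-sample-size interpretation, Beta(α, β) has prior mean α/(α+β) and prior sample size α+β.
So α+β = 100 and α/(α+β) = 0.22, giving α = 0.22·100 = 22 and β = 100 − 22 = 78.

α = 22, β = 78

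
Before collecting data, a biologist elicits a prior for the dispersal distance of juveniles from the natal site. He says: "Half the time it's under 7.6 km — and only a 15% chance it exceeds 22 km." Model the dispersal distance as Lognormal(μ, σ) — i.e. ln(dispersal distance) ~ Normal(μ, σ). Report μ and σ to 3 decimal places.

μ ≈ 2.028, σ ≈ 1.026

If T ~ Lognormal(μ,σ) then ln T ~ Normal(μ,σ), so the p-quantile of ln T is μ + z_p·σ.
ln(7.6) = 2.028 and ln(22) = 3.091; z_{0.5} = 0, z_{0.85} = 1.036.
σ = (3.091 − 2.028)/(1.036 − (0)) = 1.026.
μ = 2.028 − (0)·1.026 = 2.028.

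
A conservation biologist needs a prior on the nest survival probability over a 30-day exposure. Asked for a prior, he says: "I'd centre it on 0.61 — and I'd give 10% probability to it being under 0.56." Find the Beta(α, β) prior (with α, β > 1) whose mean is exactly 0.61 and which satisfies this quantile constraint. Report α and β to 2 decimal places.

With mean 0.61 fixed, write α = 0.61s, β = 0.39s where s = α+β.
Need P(θ < 0.56) = 0.1 under Beta(0.61s, 0.39s). Normal approximation: (q−m)/√(m(1−m)/s) ≈ z_{0.1} = -1.28, so s ≈ 0.61·0.39·(-1.28)²/(0.56−0.61)² = 156.3.
At s = 156.3: P(θ<0.56) ≈ 0.101. Adjusting to match 0.1 gives s ≈ 157.80.
So α = 0.61·157.80 ≈ 96.26, β = 0.39·157.80 ≈ 61.54.

α ≈ 96.26, β ≈ 61.54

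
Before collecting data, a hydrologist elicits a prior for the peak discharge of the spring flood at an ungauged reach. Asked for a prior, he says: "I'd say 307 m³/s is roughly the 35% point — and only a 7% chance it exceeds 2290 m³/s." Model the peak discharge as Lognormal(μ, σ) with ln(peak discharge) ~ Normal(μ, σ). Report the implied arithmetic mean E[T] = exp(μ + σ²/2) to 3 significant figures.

If T ~ Lognormal(μ,σ) then ln T ~ Normal(μ,σ), so the p-quantile of ln T is μ + z_p·σ.
ln(307) = 5.727 and ln(2290) = 7.736; z_{0.35} = -0.3853, z_{0.93} = 1.476.
σ = (7.736 − 5.727)/(1.476 − (-0.3853)) = 1.080.
μ = 5.727 − (-0.3853)·1.080 = 6.143.
E[T] = exp(μ + σ²/2) = exp(6.143 + 0.5829) = 834 m³/s.

E[T] ≈ 834 m³/s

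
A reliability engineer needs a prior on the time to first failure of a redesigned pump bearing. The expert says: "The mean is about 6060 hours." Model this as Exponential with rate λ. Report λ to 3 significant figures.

Exponential mean = 1/λ, so λ = 1/6060.0 = 0.000165.

λ ≈ 0.000165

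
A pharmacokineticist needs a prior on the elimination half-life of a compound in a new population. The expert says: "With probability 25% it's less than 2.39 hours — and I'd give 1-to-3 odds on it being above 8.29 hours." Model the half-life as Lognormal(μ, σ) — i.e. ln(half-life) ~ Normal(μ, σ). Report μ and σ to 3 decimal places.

μ ≈ 1.493, σ ≈ 0.922

If T ~ Lognormal(μ,σ) then ln T ~ Normal(μ,σ), so the p-quantile of ln T is μ + z_p·σ.
ln(2.39) = 0.8713 and ln(8.29) = 2.115; z_{0.25} = -0.6745, z_{0.75} = 0.6745.
σ = (2.115 − 0.8713)/(0.6745 − (-0.6745)) = 0.922.
μ = 0.8713 − (-0.6745)·0.922 = 1.493.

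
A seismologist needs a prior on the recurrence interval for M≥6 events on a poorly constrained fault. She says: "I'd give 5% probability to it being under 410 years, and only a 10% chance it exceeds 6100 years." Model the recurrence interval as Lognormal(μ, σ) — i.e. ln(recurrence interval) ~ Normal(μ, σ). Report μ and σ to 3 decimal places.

μ ≈ 7.534, σ ≈ 0.923

If T ~ Lognormal(μ,σ) then ln T ~ Normal(μ,σ), so the p-quantile of ln T is μ + z_p·σ.
ln(410) = 6.016 and ln(6100) = 8.716; z_{0.05} = -1.645, z_{0.9} = 1.282.
σ = (8.716 − 6.016)/(1.282 − (-1.645)) = 0.923.
μ = 6.016 − (-1.645)·0.923 = 7.534.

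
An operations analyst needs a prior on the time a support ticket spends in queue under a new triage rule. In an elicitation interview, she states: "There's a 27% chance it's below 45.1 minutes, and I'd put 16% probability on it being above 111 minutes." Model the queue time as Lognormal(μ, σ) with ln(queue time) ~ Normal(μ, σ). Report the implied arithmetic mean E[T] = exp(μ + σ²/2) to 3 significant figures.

E[T] ≈ 74.4 minutes

If T ~ Lognormal(μ,σ) then ln T ~ Normal(μ,σ), so the p-quantile of ln T is μ + z_p·σ.
ln(45.1) = 3.809 and ln(111) = 4.71; z_{0.27} = -0.6128, z_{0.84} = 0.9945.
σ = (4.71 − 3.809)/(0.9945 − (-0.6128)) = 0.560.
μ = 3.809 − (-0.6128)·0.560 = 4.152.
E[T] = exp(μ + σ²/2) = exp(4.152 + 0.1570) = 74.4 minutes.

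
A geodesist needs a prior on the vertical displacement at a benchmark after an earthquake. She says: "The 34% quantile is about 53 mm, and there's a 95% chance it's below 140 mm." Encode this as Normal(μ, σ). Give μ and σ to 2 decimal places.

μ = 70.44, σ = 42.29

For Normal(μ,σ), the p-quantile is μ + z_p·σ. Here z_{0.34} = -0.4125, z_{0.95} = 1.645.
So 53 = μ − 0.4125σ and 140 = μ + 1.645σ.
Subtracting: σ = (140 − 53)/(1.645 − (-0.4125)) = 42.29.
Then μ = 53 − (-0.4125)·42.29 = 70.44.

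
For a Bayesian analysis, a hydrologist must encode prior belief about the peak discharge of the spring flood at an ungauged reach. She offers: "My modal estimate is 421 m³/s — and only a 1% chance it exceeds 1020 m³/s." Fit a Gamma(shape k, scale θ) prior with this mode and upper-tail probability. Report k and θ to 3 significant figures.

Gamma(k,θ) with k>1 has mode (k−1)θ, so θ = 421/(k−1).
Need P(X < 1020) = 0.99 with θ tied to k this way. Start at k = 2, θ = 421: P(X<1020) ≈ 0.696.
Too low — raise k to concentrate. Iterating converges to k ≈ 7.03.
Then θ = 421/(7.03−1) ≈ 69.8.

k ≈ 7.03, θ ≈ 69.8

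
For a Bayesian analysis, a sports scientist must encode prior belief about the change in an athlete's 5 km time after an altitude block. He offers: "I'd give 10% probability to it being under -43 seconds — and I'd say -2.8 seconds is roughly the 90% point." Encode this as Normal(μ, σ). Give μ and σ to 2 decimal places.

μ = -22.90, σ = 15.68

The p-quantile of Normal(μ,σ) is μ + z_p·σ, with z_{0.1} = -1.282 and z_{0.9} = 1.282.
Eliminate σ: μ = (z₂·x₁ − z₁·x₂)/(z₂ − z₁) = (1.282·-43 − (-1.282)·-2.8)/2.563 = -22.90.
Then σ = (x₂ − x₁)/(z₂ − z₁) = (-2.8 − -43)/2.563 = 15.68.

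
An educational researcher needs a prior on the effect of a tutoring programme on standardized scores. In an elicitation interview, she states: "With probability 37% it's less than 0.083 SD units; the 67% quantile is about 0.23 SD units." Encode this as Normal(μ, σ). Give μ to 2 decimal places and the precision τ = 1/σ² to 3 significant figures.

μ = 0.15, τ = 27.6

For Normal(μ,σ), the p-quantile is μ + z_p·σ. Here z_{0.37} = -0.3319, z_{0.67} = 0.4399.
So 0.083 = μ − 0.3319σ and 0.23 = μ + 0.4399σ.
Subtracting: σ = (0.23 − 0.083)/(0.4399 − (-0.3319)) = 0.19.
Then μ = 0.083 − (-0.3319)·0.19 = 0.15.
Precision τ = 1/σ² = 1/0.1905² = 27.6.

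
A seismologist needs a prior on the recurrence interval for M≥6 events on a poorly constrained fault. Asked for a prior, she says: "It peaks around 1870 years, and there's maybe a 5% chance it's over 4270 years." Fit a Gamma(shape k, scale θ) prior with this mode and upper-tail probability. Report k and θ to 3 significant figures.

Gamma(k,θ) with k>1 has mode (k−1)θ, so θ = 1870/(k−1).
Need P(X < 4270) = 0.95 with θ tied to k this way. Start at k = 2, θ = 1870: P(X<4270) ≈ 0.665.
Too low — raise k to concentrate. Iterating converges to k ≈ 5.02.
Then θ = 1870/(5.02−1) ≈ 465.

k ≈ 5.02, θ ≈ 465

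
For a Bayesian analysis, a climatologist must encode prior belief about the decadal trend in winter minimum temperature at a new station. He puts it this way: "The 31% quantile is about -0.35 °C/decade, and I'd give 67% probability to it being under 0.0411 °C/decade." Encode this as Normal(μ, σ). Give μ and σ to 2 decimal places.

For Normal(μ,σ), the p-quantile is μ + z_p·σ. Here z_{0.31} = -0.4959, z_{0.67} = 0.4399.
So -0.35 = μ − 0.4959σ and 0.0411 = μ + 0.4399σ.
Subtracting: σ = (0.0411 − -0.35)/(0.4399 − (-0.4959)) = 0.42.
Then μ = -0.35 − (-0.4959)·0.42 = -0.14.

μ = -0.14, σ = 0.42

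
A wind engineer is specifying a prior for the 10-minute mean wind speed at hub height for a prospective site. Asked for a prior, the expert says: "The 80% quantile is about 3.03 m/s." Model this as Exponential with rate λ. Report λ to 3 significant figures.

P(T < 3.03) = 1 − e^(−λ·3.03) = 0.8, so λ = −ln(1−0.8)/3.03 = −ln(0.2)/3.03 = 0.531.

λ ≈ 0.531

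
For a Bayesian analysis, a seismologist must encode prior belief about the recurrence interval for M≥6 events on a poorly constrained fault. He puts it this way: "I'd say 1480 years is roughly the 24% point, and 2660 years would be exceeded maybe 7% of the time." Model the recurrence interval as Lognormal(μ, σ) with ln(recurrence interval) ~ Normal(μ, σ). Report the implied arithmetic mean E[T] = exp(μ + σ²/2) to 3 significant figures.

E[T] ≈ 1860 years

If T ~ Lognormal(μ,σ) then ln T ~ Normal(μ,σ), so the p-quantile of ln T is μ + z_p·σ.
ln(1480) = 7.3 and ln(2660) = 7.886; z_{0.24} = -0.7063, z_{0.93} = 1.476.
σ = (7.886 − 7.3)/(1.476 − (-0.7063)) = 0.269.
μ = 7.3 − (-0.7063)·0.269 = 7.490.
E[T] = exp(μ + σ²/2) = exp(7.490 + 0.0361) = 1860 years.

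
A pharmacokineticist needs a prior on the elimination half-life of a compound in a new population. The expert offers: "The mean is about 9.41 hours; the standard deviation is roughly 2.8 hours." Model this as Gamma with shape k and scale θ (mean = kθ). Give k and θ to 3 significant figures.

k ≈ 11.3, θ ≈ 0.833

For Gamma(k, scale θ): mean = kθ, variance = kθ², so CV = 1/√k.
CV = SD/mean = 2.8/9.41 = 0.2976, hence k = 1/CV² = 11.3.
Then θ = mean/k = 9.41/11.3 = 0.833.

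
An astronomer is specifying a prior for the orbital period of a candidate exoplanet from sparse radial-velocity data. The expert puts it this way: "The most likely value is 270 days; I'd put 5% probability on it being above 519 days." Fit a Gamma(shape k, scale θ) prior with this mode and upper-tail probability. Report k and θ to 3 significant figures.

Gamma(k,θ) with k>1 has mode (k−1)θ, so θ = 270/(k−1).
Need P(X < 519) = 0.95 with θ tied to k this way. Start at k = 2, θ = 270: P(X<519) ≈ 0.573.
Too low — raise k to concentrate. Iterating converges to k ≈ 7.51.
Then θ = 270/(7.51−1) ≈ 41.5.

k ≈ 7.51, θ ≈ 41.5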